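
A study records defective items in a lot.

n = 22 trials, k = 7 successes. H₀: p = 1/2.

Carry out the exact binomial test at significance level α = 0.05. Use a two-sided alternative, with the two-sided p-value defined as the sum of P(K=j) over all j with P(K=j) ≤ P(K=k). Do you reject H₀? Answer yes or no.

Exact binomial: n=22, k=7, p₀=1/2=0.5000
P(X=j) = C(n,j)·p₀^j·(1−p₀)^(n−j); p = Σ P(X=j) over j with P(X=j) ≤ P(X=7)
p-value (two-sided) = 0.13380
At α=0.05: p ≥ α → fail to reject H₀

reject H₀: no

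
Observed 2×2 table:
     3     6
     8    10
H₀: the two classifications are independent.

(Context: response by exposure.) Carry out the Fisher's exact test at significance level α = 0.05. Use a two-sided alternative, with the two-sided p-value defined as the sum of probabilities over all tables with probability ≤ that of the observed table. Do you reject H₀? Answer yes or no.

reject H₀: no

Margins: r₁=9, r₂=18, c₁=11, c₂=16, n=27
p_obs = C(9,3)·C(18,8)/C(27,11); sum pmf over tables with pmf ≤ p_obs
p-value (two-sided) = 0.69245
At α=0.05: p ≥ α → fail to reject H₀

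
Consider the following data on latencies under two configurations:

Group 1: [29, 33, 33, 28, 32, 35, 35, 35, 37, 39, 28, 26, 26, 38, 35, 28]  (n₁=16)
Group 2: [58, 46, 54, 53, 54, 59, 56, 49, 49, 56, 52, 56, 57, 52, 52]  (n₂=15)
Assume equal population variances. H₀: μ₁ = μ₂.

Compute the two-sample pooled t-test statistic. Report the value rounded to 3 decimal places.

x̄₁=32.312, s₁=4.285, n₁=16
x̄₂=53.533, s₂=3.642, n₂=15
s_p² = [15·4.285² + 14·3.642²]/29 = 15.9024
SE = √(s_p²·(1/16+1/15)) = 1.4332
t = (32.312−53.533)/1.4332 = -14.8066
df = 29

test statistic = -14.807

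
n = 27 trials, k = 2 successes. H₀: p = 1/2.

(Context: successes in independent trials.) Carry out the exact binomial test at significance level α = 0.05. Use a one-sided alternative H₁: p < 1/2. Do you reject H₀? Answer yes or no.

reject H₀: yes

Exact binomial: n=27, k=2, p₀=1/2=0.5000
P(X≤2) from Σ C(n,i)·p₀^i·(1−p₀)^(n−i)
p-value (one-sided, H₁ less) = 0.00000
At α=0.05: p < α → reject H₀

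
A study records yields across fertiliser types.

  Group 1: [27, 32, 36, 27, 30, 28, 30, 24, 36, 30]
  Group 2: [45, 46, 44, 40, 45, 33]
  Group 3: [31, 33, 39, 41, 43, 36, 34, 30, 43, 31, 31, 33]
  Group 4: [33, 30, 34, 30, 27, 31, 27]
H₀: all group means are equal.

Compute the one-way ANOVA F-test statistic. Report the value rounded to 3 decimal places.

test statistic = 12.536

Group means [30.00, 42.17, 35.42, 30.29], grand mean 34.000
SSB = Σnᵢ(x̄ᵢ−x̄)² = 680.821; SSW = ΣΣ(x−x̄ᵢ)² = 561.179
MSB = 680.821/3 = 226.9405; MSW = 561.179/31 = 18.1025
F = MSB/MSW = 12.5364
df = (3, 31)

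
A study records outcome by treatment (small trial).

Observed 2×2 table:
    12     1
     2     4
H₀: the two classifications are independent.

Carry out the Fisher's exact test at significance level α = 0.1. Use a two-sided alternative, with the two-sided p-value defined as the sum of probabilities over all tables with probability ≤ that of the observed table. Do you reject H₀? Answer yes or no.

Margins: r₁=13, r₂=6, c₁=14, c₂=5, n=19
p_obs = C(13,12)·C(6,2)/C(19,14); sum pmf over tables with pmf ≤ p_obs
p-value (two-sided) = 0.01729
At α=0.1: p < α → reject H₀

reject H₀: yes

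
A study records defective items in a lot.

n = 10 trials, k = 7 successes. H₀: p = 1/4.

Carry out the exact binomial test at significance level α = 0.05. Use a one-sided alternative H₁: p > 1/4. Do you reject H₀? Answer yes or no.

reject H₀: yes

Exact binomial: n=10, k=7, p₀=1/4=0.2500
P(X≥7) from Σ C(n,i)·p₀^i·(1−p₀)^(n−i)
p-value (one-sided, H₁ greater) = 0.00351
At α=0.05: p < α → reject H₀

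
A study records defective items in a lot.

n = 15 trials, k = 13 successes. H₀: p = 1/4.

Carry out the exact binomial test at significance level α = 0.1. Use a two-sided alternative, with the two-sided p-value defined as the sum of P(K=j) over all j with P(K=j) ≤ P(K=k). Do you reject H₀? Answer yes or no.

reject H₀: yes

Exact binomial: n=15, k=13, p₀=1/4=0.2500
P(X=j) = C(n,j)·p₀^j·(1−p₀)^(n−j); p = Σ P(X=j) over j with P(X=j) ≤ P(X=13)
p-value (two-sided) = 0.00000
At α=0.1: p < α → reject H₀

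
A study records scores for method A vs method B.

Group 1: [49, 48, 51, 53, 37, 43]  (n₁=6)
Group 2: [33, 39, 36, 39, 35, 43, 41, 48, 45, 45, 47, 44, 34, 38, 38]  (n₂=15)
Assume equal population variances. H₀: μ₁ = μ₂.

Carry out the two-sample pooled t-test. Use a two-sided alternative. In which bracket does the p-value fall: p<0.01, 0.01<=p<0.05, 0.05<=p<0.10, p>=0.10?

x̄₁=46.833, s₁=5.879, n₁=6
x̄₂=40.333, s₂=4.806, n₂=15
s_p² = [5·5.879² + 14·4.806²]/19 = 26.1140
SE = √(s_p²·(1/6+1/15)) = 2.4685
t = (46.833−40.333)/2.4685 = 2.6332
df = 19
p-value (two-sided) = 0.01638
→ bracket: 0.01<=p<0.05

p-value bracket: 0.01<=p<0.05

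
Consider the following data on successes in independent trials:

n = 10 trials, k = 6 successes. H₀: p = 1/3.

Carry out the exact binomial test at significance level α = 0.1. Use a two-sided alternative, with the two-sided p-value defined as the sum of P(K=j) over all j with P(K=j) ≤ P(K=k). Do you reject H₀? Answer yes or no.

Exact binomial: n=10, k=6, p₀=1/3=0.3333
P(X=j) = C(n,j)·p₀^j·(1−p₀)^(n−j); p = Σ P(X=j) over j with P(X=j) ≤ P(X=6)
p-value (two-sided) = 0.09391
At α=0.1: p < α → reject H₀

reject H₀: yes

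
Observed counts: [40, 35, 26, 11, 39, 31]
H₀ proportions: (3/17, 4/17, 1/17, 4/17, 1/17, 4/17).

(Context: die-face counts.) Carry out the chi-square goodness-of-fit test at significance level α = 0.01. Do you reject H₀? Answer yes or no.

n = 182; E_i = n·p_i = [32.12, 42.82, 10.71, 42.82, 10.71, 42.82]
χ² = (40−32.12)²/32.12 + (35−42.82)²/42.82 + (26−10.71)²/10.71 + (11−42.82)²/42.82 + (39−10.71)²/10.71 + (31−42.82)²/42.82 = 126.9034
df = 5
p-value (upper-tail) = 0.00000
At α=0.01: p < α → reject H₀

reject H₀: yes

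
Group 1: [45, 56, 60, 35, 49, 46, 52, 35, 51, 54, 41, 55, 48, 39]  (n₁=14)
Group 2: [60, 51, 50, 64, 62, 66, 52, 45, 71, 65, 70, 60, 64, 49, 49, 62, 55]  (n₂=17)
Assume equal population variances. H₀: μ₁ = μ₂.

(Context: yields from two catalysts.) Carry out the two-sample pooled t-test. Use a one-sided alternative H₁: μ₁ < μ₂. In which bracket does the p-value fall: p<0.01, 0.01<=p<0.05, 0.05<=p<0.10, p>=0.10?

p-value bracket: p<0.01

x̄₁=47.571, s₁=7.832, n₁=14
x̄₂=58.529, s₂=7.993, n₂=17
s_p² = [13·7.832² + 16·7.993²]/29 = 62.7470
SE = √(s_p²·(1/14+1/17)) = 2.8588
t = (47.571−58.529)/2.8588 = -3.8330
df = 29
p-value (one-sided, H₁ less) = 0.00031
→ bracket: p<0.01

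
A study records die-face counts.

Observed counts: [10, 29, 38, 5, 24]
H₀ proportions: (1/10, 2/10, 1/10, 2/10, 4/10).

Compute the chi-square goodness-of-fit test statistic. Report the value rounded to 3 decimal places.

test statistic = 94.094

n = 106; E_i = n·p_i = [10.60, 21.20, 10.60, 21.20, 42.40]
χ² = (10−10.60)²/10.60 + (29−21.20)²/21.20 + (38−10.60)²/10.60 + (5−21.20)²/21.20 + (24−42.40)²/42.40 = 94.0943
df = 4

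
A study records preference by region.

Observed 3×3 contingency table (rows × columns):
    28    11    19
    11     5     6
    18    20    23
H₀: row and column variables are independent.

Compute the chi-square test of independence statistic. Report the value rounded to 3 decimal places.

test statistic = 6.051

Row totals [58, 22, 61], col totals [57, 36, 48], n=141
χ² = (28−23.45)²/23.45 + (11−14.81)²/14.81 + (19−19.74)²/19.74 + (11−8.89)²/8.89 + (5−5.62)²/5.62 + (6−7.49)²/7.49 + (18−24.66)²/24.66 + (20−15.57)²/15.57 + (23−20.77)²/20.77 = 6.0510
df = 4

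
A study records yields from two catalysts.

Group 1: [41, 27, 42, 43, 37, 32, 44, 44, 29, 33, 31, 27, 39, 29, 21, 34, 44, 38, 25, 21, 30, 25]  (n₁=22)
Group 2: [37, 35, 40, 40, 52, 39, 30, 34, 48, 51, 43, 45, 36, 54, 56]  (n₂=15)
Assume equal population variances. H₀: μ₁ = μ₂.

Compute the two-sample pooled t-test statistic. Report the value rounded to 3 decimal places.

test statistic = -3.543

x̄₁=33.455, s₁=7.608, n₁=22
x̄₂=42.667, s₂=7.997, n₂=15
s_p² = [21·7.608² + 14·7.997²]/35 = 60.3082
SE = √(s_p²·(1/22+1/15)) = 2.6004
t = (33.455−42.667)/2.6004 = -3.5426
df = 35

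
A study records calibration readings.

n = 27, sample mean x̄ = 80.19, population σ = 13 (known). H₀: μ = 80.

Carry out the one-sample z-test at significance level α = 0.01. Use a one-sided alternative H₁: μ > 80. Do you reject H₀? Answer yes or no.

SE = σ/√n = 13/√27 = 2.5019
z = (x̄−μ₀)/SE = (80.19−80)/2.5019 = 0.0759
p-value (one-sided, H₁ greater) = 0.46973
At α=0.01: p ≥ α → fail to reject H₀

reject H₀: no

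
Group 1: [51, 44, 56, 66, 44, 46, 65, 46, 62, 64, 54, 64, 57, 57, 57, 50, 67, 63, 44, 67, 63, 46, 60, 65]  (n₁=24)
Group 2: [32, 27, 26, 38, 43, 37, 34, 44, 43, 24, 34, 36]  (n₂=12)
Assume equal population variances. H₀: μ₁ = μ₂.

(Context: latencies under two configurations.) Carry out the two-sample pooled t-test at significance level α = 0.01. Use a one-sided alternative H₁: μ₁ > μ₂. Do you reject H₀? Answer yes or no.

reject H₀: yes

x̄₁=56.583, s₁=8.272, n₁=24
x̄₂=34.833, s₂=6.740, n₂=12
s_p² = [23·8.272² + 11·6.740²]/34 = 60.9853
SE = √(s_p²·(1/24+1/12)) = 2.7610
t = (56.583−34.833)/2.7610 = 7.8776
df = 34
p-value (one-sided, H₁ greater) = 0.00000
At α=0.01: p < α → reject H₀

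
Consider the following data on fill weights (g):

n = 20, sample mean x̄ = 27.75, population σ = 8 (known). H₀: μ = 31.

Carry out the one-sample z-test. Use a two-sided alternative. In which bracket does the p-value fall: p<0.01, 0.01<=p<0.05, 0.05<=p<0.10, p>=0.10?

SE = σ/√n = 8/√20 = 1.7889
z = (x̄−μ₀)/SE = (27.75−31)/1.7889 = -1.8168
p-value (two-sided) = 0.06925
→ bracket: 0.05<=p<0.10

p-value bracket: 0.05<=p<0.10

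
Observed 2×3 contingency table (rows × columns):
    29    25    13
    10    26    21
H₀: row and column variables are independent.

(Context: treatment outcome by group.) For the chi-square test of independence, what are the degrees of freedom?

degrees of freedom = 2

df = (r−1)(c−1) = (2−1)·(3−1) = 2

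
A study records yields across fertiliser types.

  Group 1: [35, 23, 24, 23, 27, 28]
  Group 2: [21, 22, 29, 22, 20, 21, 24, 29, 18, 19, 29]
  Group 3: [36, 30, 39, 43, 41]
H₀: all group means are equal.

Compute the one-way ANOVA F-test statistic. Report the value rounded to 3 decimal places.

test statistic = 18.854

Group means [26.67, 23.09, 37.80], grand mean 27.409
SSB = Σnᵢ(x̄ᵢ−x̄)² = 748.276; SSW = ΣΣ(x−x̄ᵢ)² = 377.042
MSB = 748.276/2 = 374.1379; MSW = 377.042/19 = 19.8443
F = MSB/MSW = 18.8536
df = (2, 19)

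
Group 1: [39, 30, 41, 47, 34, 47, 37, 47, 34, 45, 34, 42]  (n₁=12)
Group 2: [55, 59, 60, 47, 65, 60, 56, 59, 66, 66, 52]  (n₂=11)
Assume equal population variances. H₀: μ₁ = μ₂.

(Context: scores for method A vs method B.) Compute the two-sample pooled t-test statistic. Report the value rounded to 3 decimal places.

test statistic = -7.587

x̄₁=39.750, s₁=5.987, n₁=12
x̄₂=58.636, s₂=5.938, n₂=11
s_p² = [11·5.987² + 10·5.938²]/21 = 35.5617
SE = √(s_p²·(1/12+1/11)) = 2.4892
t = (39.750−58.636)/2.4892 = -7.5872
df = 21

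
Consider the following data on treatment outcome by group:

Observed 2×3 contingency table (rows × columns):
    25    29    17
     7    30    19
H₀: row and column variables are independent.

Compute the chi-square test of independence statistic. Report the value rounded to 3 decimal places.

Row totals [71, 56], col totals [32, 59, 36], n=127
χ² = (25−17.89)²/17.89 + (29−32.98)²/32.98 + (17−20.13)²/20.13 + (7−14.11)²/14.11 + (30−26.02)²/26.02 + (19−15.87)²/15.87 = 8.6014
df = 2

test statistic = 8.601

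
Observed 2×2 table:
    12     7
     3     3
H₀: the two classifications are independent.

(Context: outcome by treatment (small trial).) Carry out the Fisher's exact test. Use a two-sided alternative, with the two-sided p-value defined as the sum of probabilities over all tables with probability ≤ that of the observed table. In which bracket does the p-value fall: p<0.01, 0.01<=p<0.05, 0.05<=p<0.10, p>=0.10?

Margins: r₁=19, r₂=6, c₁=15, c₂=10, n=25
p_obs = C(19,12)·C(6,3)/C(25,15); sum pmf over tables with pmf ≤ p_obs
p-value (two-sided) = 0.65316
→ bracket: p>=0.10

p-value bracket: p>=0.10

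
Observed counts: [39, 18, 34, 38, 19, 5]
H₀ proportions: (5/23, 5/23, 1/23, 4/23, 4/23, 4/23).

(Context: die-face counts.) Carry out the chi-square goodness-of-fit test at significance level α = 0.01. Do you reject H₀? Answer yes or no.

reject H₀: yes

n = 153; E_i = n·p_i = [33.26, 33.26, 6.65, 26.61, 26.61, 26.61]
χ² = (39−33.26)²/33.26 + (18−33.26)²/33.26 + (34−6.65)²/6.65 + (38−26.61)²/26.61 + (19−26.61)²/26.61 + (5−26.61)²/26.61 = 145.0229
df = 5
p-value (upper-tail) = 0.00000
At α=0.01: p < α → reject H₀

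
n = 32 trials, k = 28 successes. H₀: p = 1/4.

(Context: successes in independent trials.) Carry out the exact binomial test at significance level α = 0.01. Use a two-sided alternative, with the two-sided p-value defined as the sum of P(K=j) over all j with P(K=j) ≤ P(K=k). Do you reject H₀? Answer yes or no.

reject H₀: yes

Exact binomial: n=32, k=28, p₀=1/4=0.2500
P(X=j) = C(n,j)·p₀^j·(1−p₀)^(n−j); p = Σ P(X=j) over j with P(X=j) ≤ P(X=28)
p-value (two-sided) = 0.00000
At α=0.01: p < α → reject H₀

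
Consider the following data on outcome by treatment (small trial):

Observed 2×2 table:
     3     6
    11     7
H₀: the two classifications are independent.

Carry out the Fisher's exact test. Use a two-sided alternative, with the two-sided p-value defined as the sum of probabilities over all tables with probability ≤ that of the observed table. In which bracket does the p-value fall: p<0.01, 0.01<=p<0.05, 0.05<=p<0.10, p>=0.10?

Margins: r₁=9, r₂=18, c₁=14, c₂=13, n=27
p_obs = C(9,3)·C(18,11)/C(27,14); sum pmf over tables with pmf ≤ p_obs
p-value (two-sided) = 0.23646
→ bracket: p>=0.10

p-value bracket: p>=0.10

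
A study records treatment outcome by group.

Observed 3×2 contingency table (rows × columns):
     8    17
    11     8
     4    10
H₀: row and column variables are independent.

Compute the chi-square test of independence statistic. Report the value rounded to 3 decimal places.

test statistic = 3.972

Row totals [25, 19, 14], col totals [23, 35], n=58
χ² = (8−9.91)²/9.91 + (17−15.09)²/15.09 + (11−7.53)²/7.53 + (8−11.47)²/11.47 + (4−5.55)²/5.55 + (10−8.45)²/8.45 = 3.9724
df = 2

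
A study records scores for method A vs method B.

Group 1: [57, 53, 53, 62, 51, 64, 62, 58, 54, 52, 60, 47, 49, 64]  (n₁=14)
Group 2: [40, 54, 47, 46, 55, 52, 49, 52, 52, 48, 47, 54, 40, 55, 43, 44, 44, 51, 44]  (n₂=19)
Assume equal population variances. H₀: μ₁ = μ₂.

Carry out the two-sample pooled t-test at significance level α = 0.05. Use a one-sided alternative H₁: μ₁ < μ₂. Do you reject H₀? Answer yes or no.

reject H₀: no

x̄₁=56.143, s₁=5.641, n₁=14
x̄₂=48.263, s₂=4.909, n₂=19
s_p² = [13·5.641² + 18·4.909²]/31 = 27.3354
SE = √(s_p²·(1/14+1/19)) = 1.8415
t = (56.143−48.263)/1.8415 = 4.2789
df = 31
p-value (one-sided, H₁ less) = 0.99992
At α=0.05: p ≥ α → fail to reject H₀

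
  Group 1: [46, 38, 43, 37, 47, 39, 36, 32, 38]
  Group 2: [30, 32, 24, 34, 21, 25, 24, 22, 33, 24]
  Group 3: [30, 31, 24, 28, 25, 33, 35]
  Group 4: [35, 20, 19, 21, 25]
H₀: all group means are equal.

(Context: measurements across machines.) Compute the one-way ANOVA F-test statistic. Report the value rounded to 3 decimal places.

test statistic = 14.569

Group means [39.56, 26.90, 29.43, 24.00], grand mean 30.677
SSB = Σnᵢ(x̄ᵢ−x̄)² = 1085.938; SSW = ΣΣ(x−x̄ᵢ)² = 670.837
MSB = 1085.938/3 = 361.9792; MSW = 670.837/27 = 24.8458
F = MSB/MSW = 14.5690
df = (3, 27)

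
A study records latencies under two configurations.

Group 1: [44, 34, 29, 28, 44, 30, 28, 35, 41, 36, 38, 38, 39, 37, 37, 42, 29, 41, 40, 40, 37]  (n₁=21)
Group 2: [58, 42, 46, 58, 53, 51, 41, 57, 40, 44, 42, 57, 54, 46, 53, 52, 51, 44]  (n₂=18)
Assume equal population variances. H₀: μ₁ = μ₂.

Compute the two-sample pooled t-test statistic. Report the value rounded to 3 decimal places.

x̄₁=36.524, s₁=5.134, n₁=21
x̄₂=49.389, s₂=6.289, n₂=18
s_p² = [20·5.134² + 17·6.289²]/37 = 32.4193
SE = √(s_p²·(1/21+1/18)) = 1.8289
t = (36.524−49.389)/1.8289 = -7.0343
df = 37

test statistic = -7.034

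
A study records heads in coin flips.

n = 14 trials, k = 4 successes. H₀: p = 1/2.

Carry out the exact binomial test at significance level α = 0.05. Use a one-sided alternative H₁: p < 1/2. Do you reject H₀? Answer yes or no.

reject H₀: no

Exact binomial: n=14, k=4, p₀=1/2=0.5000
P(X≤4) from Σ C(n,i)·p₀^i·(1−p₀)^(n−i)
p-value (one-sided, H₁ less) = 0.08978
At α=0.05: p ≥ α → fail to reject H₀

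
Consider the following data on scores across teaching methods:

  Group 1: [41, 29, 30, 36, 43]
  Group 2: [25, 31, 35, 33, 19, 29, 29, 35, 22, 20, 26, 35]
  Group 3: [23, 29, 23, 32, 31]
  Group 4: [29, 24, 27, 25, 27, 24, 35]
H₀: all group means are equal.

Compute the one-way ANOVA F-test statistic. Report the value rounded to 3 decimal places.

test statistic = 3.181

Group means [35.80, 28.25, 27.60, 27.29], grand mean 29.207
SSB = Σnᵢ(x̄ᵢ−x̄)² = 267.080; SSW = ΣΣ(x−x̄ᵢ)² = 699.679
MSB = 267.080/3 = 89.0267; MSW = 699.679/25 = 27.9871
F = MSB/MSW = 3.1810
df = (3, 25)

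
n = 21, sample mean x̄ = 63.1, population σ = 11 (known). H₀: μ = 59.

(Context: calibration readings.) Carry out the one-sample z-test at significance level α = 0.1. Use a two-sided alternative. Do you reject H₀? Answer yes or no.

SE = σ/√n = 11/√21 = 2.4004
z = (x̄−μ₀)/SE = (63.1−59)/2.4004 = 1.7081
p-value (two-sided) = 0.08763
At α=0.1: p < α → reject H₀

reject H₀: yes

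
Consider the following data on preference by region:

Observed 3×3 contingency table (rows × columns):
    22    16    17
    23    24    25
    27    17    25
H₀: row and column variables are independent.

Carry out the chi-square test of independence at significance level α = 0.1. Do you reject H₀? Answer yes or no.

reject H₀: no

Row totals [55, 72, 69], col totals [72, 57, 67], n=196
χ² = (22−20.20)²/20.20 + (16−15.99)²/15.99 + (17−18.80)²/18.80 + (23−26.45)²/26.45 + (24−20.94)²/20.94 + (25−24.61)²/24.61 + (27−25.35)²/25.35 + (17−20.07)²/20.07 + (25−23.59)²/23.59 = 1.8966
df = 4
p-value (upper-tail) = 0.75476
At α=0.1: p ≥ α → fail to reject H₀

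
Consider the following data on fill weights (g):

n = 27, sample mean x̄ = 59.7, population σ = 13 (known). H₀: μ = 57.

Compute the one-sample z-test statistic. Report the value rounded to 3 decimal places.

SE = σ/√n = 13/√27 = 2.5019
z = (x̄−μ₀)/SE = (59.7−57)/2.5019 = 1.0792

test statistic = 1.079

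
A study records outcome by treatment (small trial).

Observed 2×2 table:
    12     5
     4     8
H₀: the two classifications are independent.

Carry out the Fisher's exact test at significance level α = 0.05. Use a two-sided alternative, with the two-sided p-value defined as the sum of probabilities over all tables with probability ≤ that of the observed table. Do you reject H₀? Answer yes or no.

Margins: r₁=17, r₂=12, c₁=16, c₂=13, n=29
p_obs = C(17,12)·C(12,4)/C(29,16); sum pmf over tables with pmf ≤ p_obs
p-value (two-sided) = 0.06670
At α=0.05: p ≥ α → fail to reject H₀

reject H₀: no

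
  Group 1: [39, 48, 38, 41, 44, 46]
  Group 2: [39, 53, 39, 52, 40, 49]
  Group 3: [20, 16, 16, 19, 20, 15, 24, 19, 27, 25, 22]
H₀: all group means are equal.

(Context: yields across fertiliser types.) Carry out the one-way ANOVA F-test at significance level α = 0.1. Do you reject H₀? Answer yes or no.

reject H₀: yes

Group means [42.67, 45.33, 20.27], grand mean 32.652
SSB = Σnᵢ(x̄ᵢ−x̄)² = 3252.369; SSW = ΣΣ(x−x̄ᵢ)² = 456.848
MSB = 3252.369/2 = 1626.1845; MSW = 456.848/20 = 22.8424
F = MSB/MSW = 71.1914
df = (2, 20)
p-value (upper-tail) = 0.00000
At α=0.1: p < α → reject H₀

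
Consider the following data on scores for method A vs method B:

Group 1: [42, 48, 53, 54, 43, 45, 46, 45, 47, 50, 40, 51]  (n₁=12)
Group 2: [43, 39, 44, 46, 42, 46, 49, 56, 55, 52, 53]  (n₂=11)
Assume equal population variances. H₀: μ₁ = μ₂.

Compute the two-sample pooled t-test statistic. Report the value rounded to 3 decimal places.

test statistic = -0.347

x̄₁=47.000, s₁=4.369, n₁=12
x̄₂=47.727, s₂=5.658, n₂=11
s_p² = [11·4.369² + 10·5.658²]/21 = 25.2468
SE = √(s_p²·(1/12+1/11)) = 2.0974
t = (47.000−47.727)/2.0974 = -0.3468
df = 21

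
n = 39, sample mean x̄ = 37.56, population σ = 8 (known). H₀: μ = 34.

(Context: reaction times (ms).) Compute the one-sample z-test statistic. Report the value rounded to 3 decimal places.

test statistic = 2.779

SE = σ/√n = 8/√39 = 1.2810
z = (x̄−μ₀)/SE = (37.56−34)/1.2810 = 2.7790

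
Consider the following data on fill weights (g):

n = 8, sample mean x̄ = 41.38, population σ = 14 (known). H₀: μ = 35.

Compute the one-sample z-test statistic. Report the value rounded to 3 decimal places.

SE = σ/√n = 14/√8 = 4.9497
z = (x̄−μ₀)/SE = (41.38−35)/4.9497 = 1.2890

test statistic = 1.289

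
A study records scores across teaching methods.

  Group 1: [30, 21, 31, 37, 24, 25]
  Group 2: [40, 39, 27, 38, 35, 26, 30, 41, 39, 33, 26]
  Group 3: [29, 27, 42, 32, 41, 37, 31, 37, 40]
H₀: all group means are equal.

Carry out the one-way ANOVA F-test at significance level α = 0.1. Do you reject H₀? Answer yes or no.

reject H₀: yes

Group means [28.00, 34.00, 35.11], grand mean 33.000
SSB = Σnᵢ(x̄ᵢ−x̄)² = 201.111; SSW = ΣΣ(x−x̄ᵢ)² = 756.889
MSB = 201.111/2 = 100.5556; MSW = 756.889/23 = 32.9082
F = MSB/MSW = 3.0556
df = (2, 23)
p-value (upper-tail) = 0.06655
At α=0.1: p < α → reject H₀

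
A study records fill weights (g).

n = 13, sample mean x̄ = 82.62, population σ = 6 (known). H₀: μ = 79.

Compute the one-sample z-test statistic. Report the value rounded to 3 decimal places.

test statistic = 2.175

SE = σ/√n = 6/√13 = 1.6641
z = (x̄−μ₀)/SE = (82.62−79)/1.6641 = 2.1753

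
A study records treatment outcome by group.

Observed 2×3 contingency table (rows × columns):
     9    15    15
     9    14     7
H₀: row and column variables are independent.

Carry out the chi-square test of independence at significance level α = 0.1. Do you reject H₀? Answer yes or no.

Row totals [39, 30], col totals [18, 29, 22], n=69
χ² = (9−10.17)²/10.17 + (15−16.39)²/16.39 + (15−12.43)²/12.43 + (9−7.83)²/7.83 + (14−12.61)²/12.61 + (7−9.57)²/9.57 = 1.8003
df = 2
p-value (upper-tail) = 0.40651
At α=0.1: p ≥ α → fail to reject H₀

reject H₀: no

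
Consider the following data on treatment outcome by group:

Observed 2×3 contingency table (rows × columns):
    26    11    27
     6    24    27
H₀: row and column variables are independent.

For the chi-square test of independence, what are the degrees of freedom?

df = (r−1)(c−1) = (2−1)·(3−1) = 2

degrees of freedom = 2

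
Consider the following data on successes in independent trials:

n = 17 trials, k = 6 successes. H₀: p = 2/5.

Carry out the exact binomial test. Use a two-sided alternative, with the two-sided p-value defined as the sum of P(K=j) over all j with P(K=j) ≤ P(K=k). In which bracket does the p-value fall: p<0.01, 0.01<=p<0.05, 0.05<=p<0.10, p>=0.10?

Exact binomial: n=17, k=6, p₀=2/5=0.4000
P(X=j) = C(n,j)·p₀^j·(1−p₀)^(n−j); p = Σ P(X=j) over j with P(X=j) ≤ P(X=6)
p-value (two-sided) = 0.80733
→ bracket: p>=0.10

p-value bracket: p>=0.10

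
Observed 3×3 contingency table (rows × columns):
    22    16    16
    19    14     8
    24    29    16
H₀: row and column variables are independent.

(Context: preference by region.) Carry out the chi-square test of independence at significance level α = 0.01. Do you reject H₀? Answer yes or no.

reject H₀: no

Row totals [54, 41, 69], col totals [65, 59, 40], n=164
χ² = (22−21.40)²/21.40 + (16−19.43)²/19.43 + (16−13.17)²/13.17 + (19−16.25)²/16.25 + (14−14.75)²/14.75 + (8−10.00)²/10.00 + (24−27.35)²/27.35 + (29−24.82)²/24.82 + (16−16.83)²/16.83 = 3.2859
df = 4
p-value (upper-tail) = 0.51117
At α=0.01: p ≥ α → fail to reject H₀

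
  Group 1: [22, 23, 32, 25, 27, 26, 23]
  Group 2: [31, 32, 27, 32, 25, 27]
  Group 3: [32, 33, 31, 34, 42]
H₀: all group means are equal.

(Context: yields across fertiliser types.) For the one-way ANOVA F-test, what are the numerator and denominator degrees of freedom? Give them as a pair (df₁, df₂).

degrees of freedom = [2, 15]

k = 3 groups, N = 18 total
df = (k−1, N−k) = (3−1, 18−3) = (2, 15)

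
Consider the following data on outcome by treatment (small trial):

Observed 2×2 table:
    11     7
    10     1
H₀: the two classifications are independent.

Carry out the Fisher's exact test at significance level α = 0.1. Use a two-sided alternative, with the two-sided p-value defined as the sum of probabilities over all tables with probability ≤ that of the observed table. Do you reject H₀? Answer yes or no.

reject H₀: no

Margins: r₁=18, r₂=11, c₁=21, c₂=8, n=29
p_obs = C(18,11)·C(11,10)/C(29,21); sum pmf over tables with pmf ≤ p_obs
p-value (two-sided) = 0.10965
At α=0.1: p ≥ α → fail to reject H₀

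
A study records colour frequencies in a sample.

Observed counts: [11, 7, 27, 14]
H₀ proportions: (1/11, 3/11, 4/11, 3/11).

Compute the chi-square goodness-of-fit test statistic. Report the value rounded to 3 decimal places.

test statistic = 12.764

n = 59; E_i = n·p_i = [5.36, 16.09, 21.45, 16.09]
χ² = (11−5.36)²/5.36 + (7−16.09)²/16.09 + (27−21.45)²/21.45 + (14−16.09)²/16.09 = 12.7641
df = 3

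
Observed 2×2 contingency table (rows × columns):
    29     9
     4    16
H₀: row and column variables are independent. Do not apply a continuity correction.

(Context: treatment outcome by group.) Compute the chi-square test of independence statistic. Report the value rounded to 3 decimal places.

Row totals [38, 20], col totals [33, 25], n=58
χ² = (29−21.62)²/21.62 + (9−16.38)²/16.38 + (4−11.38)²/11.38 + (16−8.62)²/8.62 = 16.9453
df = 1

test statistic = 16.945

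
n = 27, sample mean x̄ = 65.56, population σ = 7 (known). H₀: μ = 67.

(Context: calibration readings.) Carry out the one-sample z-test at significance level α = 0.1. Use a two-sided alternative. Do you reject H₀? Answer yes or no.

reject H₀: no

SE = σ/√n = 7/√27 = 1.3472
z = (x̄−μ₀)/SE = (65.56−67)/1.3472 = -1.0689
p-value (two-sided) = 0.28510
At α=0.1: p ≥ α → fail to reject H₀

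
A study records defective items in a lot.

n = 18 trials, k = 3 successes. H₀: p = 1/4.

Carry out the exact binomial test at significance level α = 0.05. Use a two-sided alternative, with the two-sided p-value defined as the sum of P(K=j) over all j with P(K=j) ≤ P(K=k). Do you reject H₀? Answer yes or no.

Exact binomial: n=18, k=3, p₀=1/4=0.2500
P(X=j) = C(n,j)·p₀^j·(1−p₀)^(n−j); p = Σ P(X=j) over j with P(X=j) ≤ P(X=3)
p-value (two-sided) = 0.58824
At α=0.05: p ≥ α → fail to reject H₀

reject H₀: no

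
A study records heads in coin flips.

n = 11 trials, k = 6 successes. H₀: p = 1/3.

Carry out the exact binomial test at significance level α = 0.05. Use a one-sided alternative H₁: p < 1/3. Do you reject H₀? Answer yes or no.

reject H₀: no

Exact binomial: n=11, k=6, p₀=1/3=0.3333
P(X≤6) from Σ C(n,i)·p₀^i·(1−p₀)^(n−i)
p-value (one-sided, H₁ less) = 0.96137
At α=0.05: p ≥ α → fail to reject H₀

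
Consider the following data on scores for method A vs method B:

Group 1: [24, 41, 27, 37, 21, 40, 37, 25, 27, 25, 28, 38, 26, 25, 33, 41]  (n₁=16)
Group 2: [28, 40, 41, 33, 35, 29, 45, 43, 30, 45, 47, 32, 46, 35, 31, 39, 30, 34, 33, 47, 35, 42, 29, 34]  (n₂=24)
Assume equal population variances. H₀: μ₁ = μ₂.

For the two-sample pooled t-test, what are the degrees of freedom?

df = n₁ + n₂ − 2 = 16 + 24 − 2 = 38

degrees of freedom = 38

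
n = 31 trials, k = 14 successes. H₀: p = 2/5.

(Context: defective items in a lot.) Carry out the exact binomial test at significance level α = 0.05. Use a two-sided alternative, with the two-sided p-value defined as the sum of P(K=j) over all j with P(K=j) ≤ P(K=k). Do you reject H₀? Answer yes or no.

Exact binomial: n=31, k=14, p₀=2/5=0.4000
P(X=j) = C(n,j)·p₀^j·(1−p₀)^(n−j); p = Σ P(X=j) over j with P(X=j) ≤ P(X=14)
p-value (two-sided) = 0.58531
At α=0.05: p ≥ α → fail to reject H₀

reject H₀: no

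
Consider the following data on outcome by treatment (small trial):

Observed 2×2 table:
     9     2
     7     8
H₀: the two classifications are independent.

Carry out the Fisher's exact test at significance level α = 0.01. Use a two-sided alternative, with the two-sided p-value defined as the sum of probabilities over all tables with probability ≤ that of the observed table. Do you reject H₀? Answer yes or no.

reject H₀: no

Margins: r₁=11, r₂=15, c₁=16, c₂=10, n=26
p_obs = C(11,9)·C(15,7)/C(26,16); sum pmf over tables with pmf ≤ p_obs
p-value (two-sided) = 0.10925
At α=0.01: p ≥ α → fail to reject H₀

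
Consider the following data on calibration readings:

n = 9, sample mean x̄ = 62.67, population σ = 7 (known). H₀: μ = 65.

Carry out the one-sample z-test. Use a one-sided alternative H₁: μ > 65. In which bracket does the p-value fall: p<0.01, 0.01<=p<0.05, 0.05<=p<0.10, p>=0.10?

SE = σ/√n = 7/√9 = 2.3333
z = (x̄−μ₀)/SE = (62.67−65)/2.3333 = -0.9986
p-value (one-sided, H₁ greater) = 0.84100
→ bracket: p>=0.10

p-value bracket: p>=0.10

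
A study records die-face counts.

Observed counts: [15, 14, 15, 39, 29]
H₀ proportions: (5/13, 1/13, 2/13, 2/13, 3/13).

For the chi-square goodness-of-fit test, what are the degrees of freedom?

degrees of freedom = 4

df = k − 1 = 5 − 1 = 4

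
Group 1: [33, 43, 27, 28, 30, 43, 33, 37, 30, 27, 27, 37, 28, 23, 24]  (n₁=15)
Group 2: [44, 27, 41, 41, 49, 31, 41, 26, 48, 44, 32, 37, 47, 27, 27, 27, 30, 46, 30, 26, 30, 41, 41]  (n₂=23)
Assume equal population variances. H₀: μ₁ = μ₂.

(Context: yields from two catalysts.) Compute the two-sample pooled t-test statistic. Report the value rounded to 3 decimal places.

test statistic = -1.971

x̄₁=31.333, s₁=6.253, n₁=15
x̄₂=36.217, s₂=8.146, n₂=23
s_p² = [14·6.253² + 22·8.146²]/36 = 55.7568
SE = √(s_p²·(1/15+1/23)) = 2.4782
t = (31.333−36.217)/2.4782 = -1.9708
df = 36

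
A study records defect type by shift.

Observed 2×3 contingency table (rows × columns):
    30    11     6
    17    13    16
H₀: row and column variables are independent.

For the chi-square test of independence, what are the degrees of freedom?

df = (r−1)(c−1) = (2−1)·(3−1) = 2

degrees of freedom = 2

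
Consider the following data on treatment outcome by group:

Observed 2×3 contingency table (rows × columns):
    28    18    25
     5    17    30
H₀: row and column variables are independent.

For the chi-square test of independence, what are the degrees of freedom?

degrees of freedom = 2

df = (r−1)(c−1) = (2−1)·(3−1) = 2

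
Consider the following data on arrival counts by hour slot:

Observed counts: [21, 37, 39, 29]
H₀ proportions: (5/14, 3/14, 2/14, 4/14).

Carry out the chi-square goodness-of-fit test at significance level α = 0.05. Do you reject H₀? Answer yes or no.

reject H₀: yes

n = 126; E_i = n·p_i = [45.00, 27.00, 18.00, 36.00]
χ² = (21−45.00)²/45.00 + (37−27.00)²/27.00 + (39−18.00)²/18.00 + (29−36.00)²/36.00 = 42.3648
df = 3
p-value (upper-tail) = 0.00000
At α=0.05: p < α → reject H₀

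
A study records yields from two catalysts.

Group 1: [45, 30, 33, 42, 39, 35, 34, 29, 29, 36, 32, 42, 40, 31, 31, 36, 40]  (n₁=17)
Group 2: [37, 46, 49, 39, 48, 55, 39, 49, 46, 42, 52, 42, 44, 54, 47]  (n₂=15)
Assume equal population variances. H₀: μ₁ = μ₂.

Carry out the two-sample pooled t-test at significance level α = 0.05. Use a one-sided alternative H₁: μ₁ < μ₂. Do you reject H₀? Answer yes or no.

x̄₁=35.529, s₁=5.026, n₁=17
x̄₂=45.933, s₂=5.470, n₂=15
s_p² = [16·5.026² + 14·5.470²]/30 = 27.4390
SE = √(s_p²·(1/17+1/15)) = 1.8556
t = (35.529−45.933)/1.8556 = -5.6067
df = 30
p-value (one-sided, H₁ less) = 0.00000
At α=0.05: p < α → reject H₀

reject H₀: yes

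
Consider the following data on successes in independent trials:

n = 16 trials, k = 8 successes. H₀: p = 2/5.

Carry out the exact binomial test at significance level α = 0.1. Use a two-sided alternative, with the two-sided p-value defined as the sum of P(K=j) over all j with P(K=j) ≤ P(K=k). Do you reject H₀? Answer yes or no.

Exact binomial: n=16, k=8, p₀=2/5=0.4000
P(X=j) = C(n,j)·p₀^j·(1−p₀)^(n−j); p = Σ P(X=j) over j with P(X=j) ≤ P(X=8)
p-value (two-sided) = 0.45050
At α=0.1: p ≥ α → fail to reject H₀

reject H₀: no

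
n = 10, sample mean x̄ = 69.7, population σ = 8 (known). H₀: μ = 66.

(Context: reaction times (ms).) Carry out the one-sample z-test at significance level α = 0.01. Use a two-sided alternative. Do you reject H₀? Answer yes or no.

reject H₀: no

SE = σ/√n = 8/√10 = 2.5298
z = (x̄−μ₀)/SE = (69.7−66)/2.5298 = 1.4626
p-value (two-sided) = 0.14359
At α=0.01: p ≥ α → fail to reject H₀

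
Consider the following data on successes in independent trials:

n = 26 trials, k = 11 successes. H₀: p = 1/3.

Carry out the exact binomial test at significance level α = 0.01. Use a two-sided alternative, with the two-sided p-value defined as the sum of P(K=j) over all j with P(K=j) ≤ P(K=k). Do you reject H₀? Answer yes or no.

Exact binomial: n=26, k=11, p₀=1/3=0.3333
P(X=j) = C(n,j)·p₀^j·(1−p₀)^(n−j); p = Σ P(X=j) over j with P(X=j) ≤ P(X=11)
p-value (two-sided) = 0.40513
At α=0.01: p ≥ α → fail to reject H₀

reject H₀: no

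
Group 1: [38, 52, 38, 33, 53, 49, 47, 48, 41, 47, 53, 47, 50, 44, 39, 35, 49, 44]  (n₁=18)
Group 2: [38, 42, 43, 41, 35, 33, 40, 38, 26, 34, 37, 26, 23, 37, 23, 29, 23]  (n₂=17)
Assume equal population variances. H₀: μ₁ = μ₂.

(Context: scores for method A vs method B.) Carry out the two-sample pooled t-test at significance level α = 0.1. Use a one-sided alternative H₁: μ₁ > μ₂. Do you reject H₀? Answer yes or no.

reject H₀: yes

x̄₁=44.833, s₁=6.186, n₁=18
x̄₂=33.412, s₂=7.036, n₂=17
s_p² = [17·6.186² + 16·7.036²]/33 = 43.7157
SE = √(s_p²·(1/18+1/17)) = 2.2361
t = (44.833−33.412)/2.2361 = 5.1078
df = 33
p-value (one-sided, H₁ greater) = 0.00001
At α=0.1: p < α → reject H₀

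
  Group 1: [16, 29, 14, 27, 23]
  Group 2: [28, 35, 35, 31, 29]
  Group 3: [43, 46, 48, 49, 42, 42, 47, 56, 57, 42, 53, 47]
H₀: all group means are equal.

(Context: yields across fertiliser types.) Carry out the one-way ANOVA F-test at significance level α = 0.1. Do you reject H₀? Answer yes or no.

Group means [21.80, 31.60, 47.67], grand mean 38.136
SSB = Σnᵢ(x̄ᵢ−x̄)² = 2637.924; SSW = ΣΣ(x−x̄ᵢ)² = 526.667
MSB = 2637.924/2 = 1318.9621; MSW = 526.667/19 = 27.7193
F = MSB/MSW = 47.5828
df = (2, 19)
p-value (upper-tail) = 0.00000
At α=0.1: p < α → reject H₀

reject H₀: yes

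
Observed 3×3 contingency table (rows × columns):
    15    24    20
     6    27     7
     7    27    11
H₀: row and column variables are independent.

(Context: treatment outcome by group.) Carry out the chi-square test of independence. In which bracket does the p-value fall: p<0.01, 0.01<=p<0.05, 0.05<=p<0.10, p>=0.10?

p-value bracket: 0.05<=p<0.10

Row totals [59, 40, 45], col totals [28, 78, 38], n=144
χ² = (15−11.47)²/11.47 + (24−31.96)²/31.96 + (20−15.57)²/15.57 + (6−7.78)²/7.78 + (27−21.67)²/21.67 + (7−10.56)²/10.56 + (7−8.75)²/8.75 + (27−24.38)²/24.38 + (11−11.88)²/11.88 = 7.9414
df = 4
p-value (upper-tail) = 0.09375
→ bracket: 0.05<=p<0.10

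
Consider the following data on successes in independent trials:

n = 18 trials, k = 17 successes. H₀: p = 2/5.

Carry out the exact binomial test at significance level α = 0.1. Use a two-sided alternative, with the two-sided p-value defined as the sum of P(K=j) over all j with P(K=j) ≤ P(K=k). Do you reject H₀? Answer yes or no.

Exact binomial: n=18, k=17, p₀=2/5=0.4000
P(X=j) = C(n,j)·p₀^j·(1−p₀)^(n−j); p = Σ P(X=j) over j with P(X=j) ≤ P(X=17)
p-value (two-sided) = 0.00000
At α=0.1: p < α → reject H₀

reject H₀: yes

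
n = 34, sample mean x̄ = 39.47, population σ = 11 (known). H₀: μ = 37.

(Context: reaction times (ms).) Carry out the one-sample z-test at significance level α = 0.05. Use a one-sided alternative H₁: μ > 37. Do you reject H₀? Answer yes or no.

reject H₀: no

SE = σ/√n = 11/√34 = 1.8865
z = (x̄−μ₀)/SE = (39.47−37)/1.8865 = 1.3093
p-value (one-sided, H₁ greater) = 0.09521
At α=0.05: p ≥ α → fail to reject H₀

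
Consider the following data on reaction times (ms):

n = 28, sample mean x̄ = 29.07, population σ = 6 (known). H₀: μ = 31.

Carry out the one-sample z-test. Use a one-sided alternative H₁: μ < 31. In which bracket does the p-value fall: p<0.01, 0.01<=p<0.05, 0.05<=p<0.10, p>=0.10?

p-value bracket: 0.01<=p<0.05

SE = σ/√n = 6/√28 = 1.1339
z = (x̄−μ₀)/SE = (29.07−31)/1.1339 = -1.7021
p-value (one-sided, H₁ less) = 0.04437
→ bracket: 0.01<=p<0.05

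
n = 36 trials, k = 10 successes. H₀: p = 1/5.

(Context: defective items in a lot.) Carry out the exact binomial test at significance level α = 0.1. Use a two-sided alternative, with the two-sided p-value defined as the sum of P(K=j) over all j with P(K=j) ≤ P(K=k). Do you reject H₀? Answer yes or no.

Exact binomial: n=36, k=10, p₀=1/5=0.2000
P(X=j) = C(n,j)·p₀^j·(1−p₀)^(n−j); p = Σ P(X=j) over j with P(X=j) ≤ P(X=10)
p-value (two-sided) = 0.29448
At α=0.1: p ≥ α → fail to reject H₀

reject H₀: no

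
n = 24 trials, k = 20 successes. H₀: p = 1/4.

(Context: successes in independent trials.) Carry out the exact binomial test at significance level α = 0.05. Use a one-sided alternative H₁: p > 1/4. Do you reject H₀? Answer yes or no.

Exact binomial: n=24, k=20, p₀=1/4=0.2500
P(X≥20) from Σ C(n,i)·p₀^i·(1−p₀)^(n−i)
p-value (one-sided, H₁ greater) = 0.00000
At α=0.05: p < α → reject H₀

reject H₀: yes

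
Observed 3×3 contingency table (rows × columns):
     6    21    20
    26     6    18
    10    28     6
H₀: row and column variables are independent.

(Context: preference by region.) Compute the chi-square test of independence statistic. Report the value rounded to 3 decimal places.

Row totals [47, 50, 44], col totals [42, 55, 44], n=141
χ² = (6−14.00)²/14.00 + (21−18.33)²/18.33 + (20−14.67)²/14.67 + (26−14.89)²/14.89 + (6−19.50)²/19.50 + (18−15.60)²/15.60 + (10−13.11)²/13.11 + (28−17.16)²/17.16 + (6−13.73)²/13.73 = 36.8297
df = 4

test statistic = 36.830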